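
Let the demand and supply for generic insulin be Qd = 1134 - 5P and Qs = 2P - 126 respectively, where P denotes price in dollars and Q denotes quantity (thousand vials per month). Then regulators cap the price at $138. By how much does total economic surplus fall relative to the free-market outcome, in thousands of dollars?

2469.6

Setting quantity demanded equal to quantity supplied, 1134 - 5P = 2P - 126, gives P* = 180 and Q* = 234.
Because the ceiling (138) lies below the market-clearing price, it is binding.
At P = 138: Qd = 1134 - 5·138 = 444 and Qs = 2·138 - 126 = 150.
Quantity traded falls to 150. At Q = 150 the demand price is (1134 - 150)/5 = 196.8 and the supply price is (126 + 150)/2 = 138.
Deadweight loss = ½ · (196.8 - 138) · (234 - 150) = ½ · 58.8 · 84 = 2469.6.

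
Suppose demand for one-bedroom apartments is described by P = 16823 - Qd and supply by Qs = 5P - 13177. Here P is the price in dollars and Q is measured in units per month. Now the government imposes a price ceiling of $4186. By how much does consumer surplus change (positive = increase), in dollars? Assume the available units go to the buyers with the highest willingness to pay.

Rearranging demand gives Qd = 16823 - P. Without the control the market clears where 16823 - P = 5P - 13177, i.e. P* = 5000 and Q* = 11823.
The ceiling of 4186 is below the equilibrium price 5000, so it binds.
At P = 4186: Qd = 16823 - 4186 = 12637 and Qs = 5·4186 - 13177 = 7753.
Consumer surplus without the control is ½ · (16823 - 5000) · 11823 = 69891664.5.
With the ceiling, 7753 units are sold at 4186 (assume they go to the highest-value buyers). The demand price at Q = 7753 is 9070, so CS = ½ · [(16823 - 4186) + (9070 - 4186)] · 7753 = 67920156.5.
Change in consumer surplus = 67920156.5 - 69891664.5 = -1971508.

-1971508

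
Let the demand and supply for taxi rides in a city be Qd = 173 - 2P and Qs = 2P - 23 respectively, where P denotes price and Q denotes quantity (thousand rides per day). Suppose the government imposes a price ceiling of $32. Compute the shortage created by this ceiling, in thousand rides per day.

68

In a free market, 173 - 2P = 2P - 23 gives the equilibrium P* = 49, Q* = 75.
Because the ceiling (32) lies below the market-clearing price, it is binding.
At P = 32: Qd = 173 - 2·32 = 109 and Qs = 2·32 - 23 = 41.
Shortage = Qd - Qs = 109 - 41 = 68.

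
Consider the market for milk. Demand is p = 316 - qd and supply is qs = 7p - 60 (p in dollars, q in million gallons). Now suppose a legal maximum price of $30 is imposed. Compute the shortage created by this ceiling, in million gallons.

136

Rearranging demand gives qd = 316 - p. Without the control the market clears where 316 - p = 7p - 60, i.e. p* = 47 and q* = 269.
Since 30 < 47, the ceiling is binding.
At p = 30: qd = 316 - 30 = 286 and qs = 7·30 - 60 = 150.
Shortage = qd - qs = 286 - 150 = 136.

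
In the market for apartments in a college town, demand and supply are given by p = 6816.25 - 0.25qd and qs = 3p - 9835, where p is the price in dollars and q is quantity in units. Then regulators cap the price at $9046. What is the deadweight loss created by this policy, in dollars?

0

Rearranging demand gives qd = 27265 - 4p. Equilibrium: 27265 - 4p = 3p - 9835, so 37100 = 7p and p* = 5300, q* = 6065.
The ceiling of 9046 is above the equilibrium price 5300, so it is not binding; the market clears at p* = 5300, q* = 6065.
Since the control does not bind, no trades are prevented and deadweight loss is zero.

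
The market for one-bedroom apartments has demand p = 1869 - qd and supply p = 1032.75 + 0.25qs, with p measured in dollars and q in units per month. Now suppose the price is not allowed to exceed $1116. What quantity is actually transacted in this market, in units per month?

Rearranging demand gives qd = 1869 - p; rearranging supply gives qs = 4p - 4131. In a free market, 1869 - p = 4p - 4131 gives the equilibrium p* = 1200, q* = 669.
Because the ceiling (1116) lies below the market-clearing price, it is binding.
At p = 1116: qd = 1869 - 1116 = 753 and qs = 4·1116 - 4131 = 333.
The quantity actually transacted is the short side, supply: 333.

333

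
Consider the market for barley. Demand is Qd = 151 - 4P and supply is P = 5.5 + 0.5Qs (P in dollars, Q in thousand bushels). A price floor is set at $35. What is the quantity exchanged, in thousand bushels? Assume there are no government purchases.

Rearranging supply gives Qs = 2P - 11. Equilibrium: 151 - 4P = 2P - 11, so 162 = 6P and P* = 27, Q* = 43.
Because the floor (35) lies above the market-clearing price, it is binding.
At P = 35: Qd = 151 - 4·35 = 11 and Qs = 2·35 - 11 = 59.
The quantity actually transacted is the short side, demand: 11.

11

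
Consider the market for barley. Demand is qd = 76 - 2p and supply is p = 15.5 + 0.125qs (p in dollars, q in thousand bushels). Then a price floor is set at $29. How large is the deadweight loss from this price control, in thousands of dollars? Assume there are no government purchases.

101.25

Rearranging supply gives qs = 8p - 124. Equilibrium: 76 - 2p = 8p - 124, so 200 = 10p and p* = 20, q* = 36.
The floor of 29 is above the equilibrium price 20, so it binds.
At p = 29: qd = 76 - 2·29 = 18 and qs = 8·29 - 124 = 108.
Quantity traded falls to 18. At q = 18 the demand price is (76 - 18)/2 = 29 and the supply price is (124 + 18)/8 = 17.75.
Deadweight loss = ½ · (29 - 17.75) · (36 - 18) = ½ · 11.25 · 18 = 101.25.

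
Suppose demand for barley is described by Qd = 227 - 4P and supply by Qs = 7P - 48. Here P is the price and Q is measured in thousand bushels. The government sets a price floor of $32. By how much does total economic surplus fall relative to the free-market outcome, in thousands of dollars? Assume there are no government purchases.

Equilibrium: 227 - 4P = 7P - 48, so 275 = 11P and P* = 25, Q* = 127.
The floor of 32 is above the equilibrium price 25, so it binds.
At P = 32: Qd = 227 - 4·32 = 99 and Qs = 7·32 - 48 = 176.
Quantity traded falls to 99. At Q = 99 the demand price is (227 - 99)/4 = 32 and the supply price is (48 + 99)/7 = 21.
Deadweight loss = ½ · (32 - 21) · (127 - 99) = ½ · 11 · 28 = 154.

154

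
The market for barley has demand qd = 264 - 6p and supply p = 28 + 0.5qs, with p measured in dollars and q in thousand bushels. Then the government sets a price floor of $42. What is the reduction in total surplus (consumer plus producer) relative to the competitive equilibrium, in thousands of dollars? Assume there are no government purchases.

Rearranging supply gives qs = 2p - 56. Setting quantity demanded equal to quantity supplied, 264 - 6p = 2p - 56, gives p* = 40 and q* = 24.
Since 42 > 40, the floor is binding.
At p = 42: qd = 264 - 6·42 = 12 and qs = 2·42 - 56 = 28.
Quantity traded falls to 12. At q = 12 the demand price is (264 - 12)/6 = 42 and the supply price is (56 + 12)/2 = 34.
Deadweight loss = ½ · (42 - 34) · (24 - 12) = ½ · 8 · 12 = 48.

48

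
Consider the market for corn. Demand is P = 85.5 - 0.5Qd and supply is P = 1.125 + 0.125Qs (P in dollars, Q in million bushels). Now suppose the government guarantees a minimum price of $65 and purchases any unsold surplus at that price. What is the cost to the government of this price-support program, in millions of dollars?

Rearranging demand gives Qd = 171 - 2P; rearranging supply gives Qs = 8P - 9. Setting quantity demanded equal to quantity supplied, 171 - 2P = 8P - 9, gives P* = 18 and Q* = 135.
The floor of 65 is above the equilibrium price 18, so it binds.
At P = 65: Qd = 171 - 2·65 = 41 and Qs = 8·65 - 9 = 511.
Surplus = Qs - Qd = 470.
Government expenditure = surplus × support price = 470 × 65 = 30550.

30550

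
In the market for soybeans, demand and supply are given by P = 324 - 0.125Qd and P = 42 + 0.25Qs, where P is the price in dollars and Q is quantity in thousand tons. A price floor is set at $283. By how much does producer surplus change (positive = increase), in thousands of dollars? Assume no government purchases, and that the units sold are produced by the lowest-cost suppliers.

Rearranging demand gives Qd = 2592 - 8P; rearranging supply gives Qs = 4P - 168. Equilibrium: 2592 - 8P = 4P - 168, so 2760 = 12P and P* = 230, Q* = 752.
Since 283 > 230, the floor is binding.
At P = 283: Qd = 2592 - 8·283 = 328 and Qs = 4·283 - 168 = 964.
Producer surplus without the control is ½ · (230 - 42) · 752 = 70688.
With the floor, 328 units are sold at 283. The supply price at Q = 328 is 124, so PS = ½ · [(283 - 42) + (283 - 124)] · 328 = 65600.
Change in producer surplus = 65600 - 70688 = -5088.

-5088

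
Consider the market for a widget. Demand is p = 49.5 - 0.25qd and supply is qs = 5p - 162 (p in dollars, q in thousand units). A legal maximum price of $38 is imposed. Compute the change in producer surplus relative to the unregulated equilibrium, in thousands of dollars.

Rearranging demand gives qd = 198 - 4p. Equilibrium: 198 - 4p = 5p - 162, so 360 = 9p and p* = 40, q* = 38.
Because the ceiling (38) lies below the market-clearing price, it is binding.
At p = 38: qd = 198 - 4·38 = 46 and qs = 5·38 - 162 = 28.
Producer surplus without the control is ½ · (40 - 32.4) · 38 = 144.4.
With the ceiling, producers sell 28 units at 38, so PS = ½ · (38 - 32.4) · 28 = 78.4.
Change in producer surplus = 78.4 - 144.4 = -66.

-66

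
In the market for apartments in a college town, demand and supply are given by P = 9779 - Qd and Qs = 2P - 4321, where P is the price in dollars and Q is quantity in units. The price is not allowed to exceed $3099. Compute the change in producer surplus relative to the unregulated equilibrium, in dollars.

-5568278

Rearranging demand gives Qd = 9779 - P. Setting quantity demanded equal to quantity supplied, 9779 - P = 2P - 4321, gives P* = 4700 and Q* = 5079.
Since 3099 < 4700, the ceiling is binding.
At P = 3099: Qd = 9779 - 3099 = 6680 and Qs = 2·3099 - 4321 = 1877.
Producer surplus without the control is ½ · (4700 - 2160.5) · 5079 = 6449060.25.
With the ceiling, producers sell 1877 units at 3099, so PS = ½ · (3099 - 2160.5) · 1877 = 880782.25.
Change in producer surplus = 880782.25 - 6449060.25 = -5568278.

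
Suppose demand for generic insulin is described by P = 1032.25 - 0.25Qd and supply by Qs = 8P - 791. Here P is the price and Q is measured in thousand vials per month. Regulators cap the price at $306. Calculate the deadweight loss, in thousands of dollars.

Rearranging demand gives Qd = 4129 - 4P. Setting quantity demanded equal to quantity supplied, 4129 - 4P = 8P - 791, gives P* = 410 and Q* = 2489.
Because the ceiling (306) lies below the market-clearing price, it is binding.
At P = 306: Qd = 4129 - 4·306 = 2905 and Qs = 8·306 - 791 = 1657.
Quantity traded falls to 1657. At Q = 1657 the demand price is (4129 - 1657)/4 = 618 and the supply price is (791 + 1657)/8 = 306.
Deadweight loss = ½ · (618 - 306) · (2489 - 1657) = ½ · 312 · 832 = 129792.

129792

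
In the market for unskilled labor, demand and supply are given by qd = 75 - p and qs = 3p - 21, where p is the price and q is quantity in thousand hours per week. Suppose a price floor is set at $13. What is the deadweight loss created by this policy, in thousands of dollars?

0

Equilibrium: 75 - p = 3p - 21, so 96 = 4p and p* = 24, q* = 51.
The floor of 13 is below the equilibrium price 24, so it is not binding; the market clears at p* = 24, q* = 51.
Since the control does not bind, no trades are prevented and deadweight loss is zero.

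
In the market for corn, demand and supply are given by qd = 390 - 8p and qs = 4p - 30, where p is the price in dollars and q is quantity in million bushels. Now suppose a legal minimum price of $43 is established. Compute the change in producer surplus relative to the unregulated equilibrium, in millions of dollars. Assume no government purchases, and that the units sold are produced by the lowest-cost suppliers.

-144

Equilibrium: 390 - 8p = 4p - 30, so 420 = 12p and p* = 35, q* = 110.
The floor of 43 is above the equilibrium price 35, so it binds.
At p = 43: qd = 390 - 8·43 = 46 and qs = 4·43 - 30 = 142.
Producer surplus without the control is ½ · (35 - 7.5) · 110 = 1512.5.
With the floor, 46 units are sold at 43. The supply price at q = 46 is 19, so PS = ½ · [(43 - 7.5) + (43 - 19)] · 46 = 1368.5.
Change in producer surplus = 1368.5 - 1512.5 = -144.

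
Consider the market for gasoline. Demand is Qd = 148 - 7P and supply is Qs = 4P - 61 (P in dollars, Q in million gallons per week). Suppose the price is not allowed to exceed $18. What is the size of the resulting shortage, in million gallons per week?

11

In a free market, 148 - 7P = 4P - 61 gives the equilibrium P* = 19, Q* = 15.
The ceiling of 18 is below the equilibrium price 19, so it binds.
At P = 18: Qd = 148 - 7·18 = 22 and Qs = 4·18 - 61 = 11.
Shortage = Qd - Qs = 22 - 11 = 11.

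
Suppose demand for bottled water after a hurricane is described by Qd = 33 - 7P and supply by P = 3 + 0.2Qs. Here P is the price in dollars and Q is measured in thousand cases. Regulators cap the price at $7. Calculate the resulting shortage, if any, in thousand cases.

0

Rearranging supply gives Qs = 5P - 15. In a free market, 33 - 7P = 5P - 15 gives the equilibrium P* = 4, Q* = 5.
The ceiling of 7 is above the equilibrium price 4, so it is not binding; the market clears at P* = 4, Q* = 5.
Since the control does not bind, there is no shortage.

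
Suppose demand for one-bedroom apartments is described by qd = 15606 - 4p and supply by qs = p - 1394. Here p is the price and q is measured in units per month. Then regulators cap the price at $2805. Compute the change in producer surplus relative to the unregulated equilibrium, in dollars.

Without the control the market clears where 15606 - 4p = p - 1394, i.e. p* = 3400 and q* = 2006.
Since 2805 < 3400, the ceiling is binding.
At p = 2805: qd = 15606 - 4·2805 = 4386 and qs = 2805 - 1394 = 1411.
Producer surplus without the control is ½ · (3400 - 1394) · 2006 = 2012018.
With the ceiling, producers sell 1411 units at 2805, so PS = ½ · (2805 - 1394) · 1411 = 995460.5.
Change in producer surplus = 995460.5 - 2012018 = -1016557.5.

-1016557.5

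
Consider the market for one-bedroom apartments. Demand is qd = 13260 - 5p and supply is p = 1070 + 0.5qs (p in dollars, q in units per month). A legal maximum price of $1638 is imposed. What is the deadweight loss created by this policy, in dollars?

Rearranging supply gives qs = 2p - 2140. Without the control the market clears where 13260 - 5p = 2p - 2140, i.e. p* = 2200 and q* = 2260.
The ceiling of 1638 is below the equilibrium price 2200, so it binds.
At p = 1638: qd = 13260 - 5·1638 = 5070 and qs = 2·1638 - 2140 = 1136.
Quantity traded falls to 1136. At q = 1136 the demand price is (13260 - 1136)/5 = 2424.8 and the supply price is (2140 + 1136)/2 = 1638.
Deadweight loss = ½ · (2424.8 - 1638) · (2260 - 1136) = ½ · 786.8 · 1124 = 442181.6.

442181.6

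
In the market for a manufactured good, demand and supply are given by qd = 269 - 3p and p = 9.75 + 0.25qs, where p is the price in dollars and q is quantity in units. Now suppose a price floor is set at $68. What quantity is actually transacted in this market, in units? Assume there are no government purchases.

Rearranging supply gives qs = 4p - 39. Without the control the market clears where 269 - 3p = 4p - 39, i.e. p* = 44 and q* = 137.
The floor of 68 is above the equilibrium price 44, so it binds.
At p = 68: qd = 269 - 3·68 = 65 and qs = 4·68 - 39 = 233.
The quantity actually transacted is the short side, demand: 65.

65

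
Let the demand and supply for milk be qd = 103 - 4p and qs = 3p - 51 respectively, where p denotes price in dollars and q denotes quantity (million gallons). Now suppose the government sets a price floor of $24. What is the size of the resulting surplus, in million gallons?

14

Setting quantity demanded equal to quantity supplied, 103 - 4p = 3p - 51, gives p* = 22 and q* = 15.
Since 24 > 22, the floor is binding.
At p = 24: qd = 103 - 4·24 = 7 and qs = 3·24 - 51 = 21.
Surplus = qs - qd = 21 - 7 = 14.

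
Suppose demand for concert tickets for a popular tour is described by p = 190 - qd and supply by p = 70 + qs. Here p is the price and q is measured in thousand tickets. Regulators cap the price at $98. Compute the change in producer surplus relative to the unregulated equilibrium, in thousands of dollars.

-1408

Rearranging demand gives qd = 190 - p; rearranging supply gives qs = p - 70. Setting quantity demanded equal to quantity supplied, 190 - p = p - 70, gives p* = 130 and q* = 60.
The ceiling of 98 is below the equilibrium price 130, so it binds.
At p = 98: qd = 190 - 98 = 92 and qs = 98 - 70 = 28.
Producer surplus without the control is ½ · (130 - 70) · 60 = 1800.
With the ceiling, producers sell 28 units at 98, so PS = ½ · (98 - 70) · 28 = 392.
Change in producer surplus = 392 - 1800 = -1408.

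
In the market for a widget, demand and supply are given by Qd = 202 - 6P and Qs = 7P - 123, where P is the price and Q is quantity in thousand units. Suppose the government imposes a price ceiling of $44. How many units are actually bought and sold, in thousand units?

Without the control the market clears where 202 - 6P = 7P - 123, i.e. P* = 25 and Q* = 52.
Since 44 is above P* = 25, the ceiling does not bind and the free-market outcome prevails.

52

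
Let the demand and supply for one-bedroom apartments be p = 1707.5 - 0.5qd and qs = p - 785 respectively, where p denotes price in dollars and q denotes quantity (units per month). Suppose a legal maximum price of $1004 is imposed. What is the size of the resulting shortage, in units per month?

Rearranging demand gives qd = 3415 - 2p. Setting quantity demanded equal to quantity supplied, 3415 - 2p = p - 785, gives p* = 1400 and q* = 615.
Because the ceiling (1004) lies below the market-clearing price, it is binding.
At p = 1004: qd = 3415 - 2·1004 = 1407 and qs = 1004 - 785 = 219.
Shortage = qd - qs = 1407 - 219 = 1188.

1188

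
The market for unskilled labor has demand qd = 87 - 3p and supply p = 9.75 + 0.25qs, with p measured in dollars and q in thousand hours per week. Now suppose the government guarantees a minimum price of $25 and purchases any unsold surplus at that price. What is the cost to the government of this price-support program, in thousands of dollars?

1225

Rearranging supply gives qs = 4p - 39. In a free market, 87 - 3p = 4p - 39 gives the equilibrium p* = 18, q* = 33.
The floor of 25 is above the equilibrium price 18, so it binds.
At p = 25: qd = 87 - 3·25 = 12 and qs = 4·25 - 39 = 61.
Surplus = qs - qd = 49.
Government expenditure = surplus × support price = 49 × 25 = 1225.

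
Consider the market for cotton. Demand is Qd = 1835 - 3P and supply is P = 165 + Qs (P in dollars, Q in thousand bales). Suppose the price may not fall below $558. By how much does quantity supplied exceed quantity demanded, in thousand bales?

Rearranging supply gives Qs = P - 165. Without the control the market clears where 1835 - 3P = P - 165, i.e. P* = 500 and Q* = 335.
Since 558 > 500, the floor is binding.
At P = 558: Qd = 1835 - 3·558 = 161 and Qs = 558 - 165 = 393.
Surplus = Qs - Qd = 393 - 161 = 232.

232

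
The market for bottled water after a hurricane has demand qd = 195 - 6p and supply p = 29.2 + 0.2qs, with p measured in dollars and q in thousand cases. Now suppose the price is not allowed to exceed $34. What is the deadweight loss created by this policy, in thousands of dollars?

Rearranging supply gives qs = 5p - 146. Without the control the market clears where 195 - 6p = 5p - 146, i.e. p* = 31 and q* = 9.
The ceiling of 34 is above the equilibrium price 31, so it is not binding; the market clears at p* = 31, q* = 9.
Since the control does not bind, no trades are prevented and deadweight loss is zero.

0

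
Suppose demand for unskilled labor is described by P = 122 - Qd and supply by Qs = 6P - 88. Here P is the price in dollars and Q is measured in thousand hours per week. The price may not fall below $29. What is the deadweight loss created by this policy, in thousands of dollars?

Rearranging demand gives Qd = 122 - P. Without the control the market clears where 122 - P = 6P - 88, i.e. P* = 30 and Q* = 92.
Since 29 is below P* = 30, the floor does not bind and the free-market outcome prevails.
Since the control does not bind, no trades are prevented and deadweight loss is zero.

0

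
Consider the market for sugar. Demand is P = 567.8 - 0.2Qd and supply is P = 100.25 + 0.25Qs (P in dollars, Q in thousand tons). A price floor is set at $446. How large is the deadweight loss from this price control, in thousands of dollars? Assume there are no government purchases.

Rearranging demand gives Qd = 2839 - 5P; rearranging supply gives Qs = 4P - 401. Equilibrium: 2839 - 5P = 4P - 401, so 3240 = 9P and P* = 360, Q* = 1039.
The floor of 446 is above the equilibrium price 360, so it binds.
At P = 446: Qd = 2839 - 5·446 = 609 and Qs = 4·446 - 401 = 1383.
Quantity traded falls to 609. At Q = 609 the demand price is (2839 - 609)/5 = 446 and the supply price is (401 + 609)/4 = 252.5.
Deadweight loss = ½ · (446 - 252.5) · (1039 - 609) = ½ · 193.5 · 430 = 41602.5.

41602.5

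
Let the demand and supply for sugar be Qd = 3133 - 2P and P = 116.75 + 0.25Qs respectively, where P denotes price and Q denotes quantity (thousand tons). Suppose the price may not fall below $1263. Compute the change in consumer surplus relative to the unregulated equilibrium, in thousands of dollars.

Rearranging supply gives Qs = 4P - 467. Setting quantity demanded equal to quantity supplied, 3133 - 2P = 4P - 467, gives P* = 600 and Q* = 1933.
Because the floor (1263) lies above the market-clearing price, it is binding.
At P = 1263: Qd = 3133 - 2·1263 = 607 and Qs = 4·1263 - 467 = 4585.
Consumer surplus without the control is ½ · (1566.5 - 600) · 1933 = 934122.25.
With the floor, consumers buy 607 units at 1263, so CS = ½ · (1566.5 - 1263) · 607 = 92112.25.
Change in consumer surplus = 92112.25 - 934122.25 = -842010.

-842010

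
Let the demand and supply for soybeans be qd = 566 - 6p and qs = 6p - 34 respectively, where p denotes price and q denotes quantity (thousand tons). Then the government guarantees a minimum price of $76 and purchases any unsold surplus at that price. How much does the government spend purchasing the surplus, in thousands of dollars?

Setting quantity demanded equal to quantity supplied, 566 - 6p = 6p - 34, gives p* = 50 and q* = 266.
The floor of 76 is above the equilibrium price 50, so it binds.
At p = 76: qd = 566 - 6·76 = 110 and qs = 6·76 - 34 = 422.
Surplus = qs - qd = 312.
Government expenditure = surplus × support price = 312 × 76 = 23712.

23712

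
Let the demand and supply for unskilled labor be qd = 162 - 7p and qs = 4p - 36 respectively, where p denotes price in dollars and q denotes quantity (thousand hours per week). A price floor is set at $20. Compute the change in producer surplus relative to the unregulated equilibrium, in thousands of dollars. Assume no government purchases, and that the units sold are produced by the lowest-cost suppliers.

Setting quantity demanded equal to quantity supplied, 162 - 7p = 4p - 36, gives p* = 18 and q* = 36.
Because the floor (20) lies above the market-clearing price, it is binding.
At p = 20: qd = 162 - 7·20 = 22 and qs = 4·20 - 36 = 44.
Producer surplus without the control is ½ · (18 - 9) · 36 = 162.
With the floor, 22 units are sold at 20. The supply price at q = 22 is 14.5, so PS = ½ · [(20 - 9) + (20 - 14.5)] · 22 = 181.5.
Change in producer surplus = 181.5 - 162 = 19.5.

19.5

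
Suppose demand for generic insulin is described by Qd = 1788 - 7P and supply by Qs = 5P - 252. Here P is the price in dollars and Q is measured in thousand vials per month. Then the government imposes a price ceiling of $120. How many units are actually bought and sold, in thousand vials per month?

348

In a free market, 1788 - 7P = 5P - 252 gives the equilibrium P* = 170, Q* = 598.
Since 120 < 170, the ceiling is binding.
At P = 120: Qd = 1788 - 7·120 = 948 and Qs = 5·120 - 252 = 348.
The quantity actually transacted is the short side, supply: 348.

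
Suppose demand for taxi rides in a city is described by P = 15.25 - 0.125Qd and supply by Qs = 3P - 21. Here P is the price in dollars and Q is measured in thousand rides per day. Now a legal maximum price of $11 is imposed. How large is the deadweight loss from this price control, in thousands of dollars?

Rearranging demand gives Qd = 122 - 8P. In a free market, 122 - 8P = 3P - 21 gives the equilibrium P* = 13, Q* = 18.
Because the ceiling (11) lies below the market-clearing price, it is binding.
At P = 11: Qd = 122 - 8·11 = 34 and Qs = 3·11 - 21 = 12.
Quantity traded falls to 12. At Q = 12 the demand price is (122 - 12)/8 = 13.75 and the supply price is (21 + 12)/3 = 11.
Deadweight loss = ½ · (13.75 - 11) · (18 - 12) = ½ · 2.75 · 6 = 8.25.

8.25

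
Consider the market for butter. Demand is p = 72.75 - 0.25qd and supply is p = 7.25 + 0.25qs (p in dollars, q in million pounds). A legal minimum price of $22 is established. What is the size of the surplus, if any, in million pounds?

Rearranging demand gives qd = 291 - 4p; rearranging supply gives qs = 4p - 29. Equilibrium: 291 - 4p = 4p - 29, so 320 = 8p and p* = 40, q* = 131.
The floor of 22 is below the equilibrium price 40, so it is not binding; the market clears at p* = 40, q* = 131.
Since the control does not bind, there is no surplus.

0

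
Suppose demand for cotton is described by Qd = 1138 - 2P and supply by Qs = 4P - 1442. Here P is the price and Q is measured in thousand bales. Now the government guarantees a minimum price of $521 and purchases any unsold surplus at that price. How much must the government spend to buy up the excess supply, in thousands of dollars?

In a free market, 1138 - 2P = 4P - 1442 gives the equilibrium P* = 430, Q* = 278.
Since 521 > 430, the floor is binding.
At P = 521: Qd = 1138 - 2·521 = 96 and Qs = 4·521 - 1442 = 642.
Surplus = Qs - Qd = 546.
Government expenditure = surplus × support price = 546 × 521 = 284466.

284466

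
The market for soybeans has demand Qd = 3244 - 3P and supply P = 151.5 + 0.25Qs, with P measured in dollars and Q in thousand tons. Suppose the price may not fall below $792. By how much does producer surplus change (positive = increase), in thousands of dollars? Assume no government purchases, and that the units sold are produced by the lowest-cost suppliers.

144171.5

Rearranging supply gives Qs = 4P - 606. Equilibrium: 3244 - 3P = 4P - 606, so 3850 = 7P and P* = 550, Q* = 1594.
Since 792 > 550, the floor is binding.
At P = 792: Qd = 3244 - 3·792 = 868 and Qs = 4·792 - 606 = 2562.
Producer surplus without the control is ½ · (550 - 151.5) · 1594 = 317604.5.
With the floor, 868 units are sold at 792. The supply price at Q = 868 is 368.5, so PS = ½ · [(792 - 151.5) + (792 - 368.5)] · 868 = 461776.
Change in producer surplus = 461776 - 317604.5 = 144171.5.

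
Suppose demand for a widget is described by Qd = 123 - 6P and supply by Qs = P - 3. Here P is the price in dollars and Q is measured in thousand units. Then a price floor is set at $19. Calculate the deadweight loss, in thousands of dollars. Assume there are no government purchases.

Setting quantity demanded equal to quantity supplied, 123 - 6P = P - 3, gives P* = 18 and Q* = 15.
The floor of 19 is above the equilibrium price 18, so it binds.
At P = 19: Qd = 123 - 6·19 = 9 and Qs = 19 - 3 = 16.
Quantity traded falls to 9. At Q = 9 the demand price is (123 - 9)/6 = 19 and the supply price is 3 + 9 = 12.
Deadweight loss = ½ · (19 - 12) · (15 - 9) = ½ · 7 · 6 = 21.

21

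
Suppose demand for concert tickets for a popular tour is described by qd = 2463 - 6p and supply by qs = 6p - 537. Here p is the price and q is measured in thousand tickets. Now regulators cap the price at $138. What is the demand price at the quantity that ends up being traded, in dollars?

In a free market, 2463 - 6p = 6p - 537 gives the equilibrium p* = 250, q* = 963.
Because the ceiling (138) lies below the market-clearing price, it is binding.
At p = 138: qd = 2463 - 6·138 = 1635 and qs = 6·138 - 537 = 291.
Only 291 units reach the market. On the demand curve, the marginal buyer's willingness to pay at q = 291 is (2463 - 291)/6 = 362.

362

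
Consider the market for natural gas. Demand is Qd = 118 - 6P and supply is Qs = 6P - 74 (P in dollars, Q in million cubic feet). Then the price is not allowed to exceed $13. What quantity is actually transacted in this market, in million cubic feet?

4

Equilibrium: 118 - 6P = 6P - 74, so 192 = 12P and P* = 16, Q* = 22.
Since 13 < 16, the ceiling is binding.
At P = 13: Qd = 118 - 6·13 = 40 and Qs = 6·13 - 74 = 4.
The quantity actually transacted is the short side, supply: 4.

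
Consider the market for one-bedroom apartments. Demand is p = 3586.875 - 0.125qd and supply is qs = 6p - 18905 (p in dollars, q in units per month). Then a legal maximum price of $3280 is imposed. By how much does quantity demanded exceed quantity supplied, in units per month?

Rearranging demand gives qd = 28695 - 8p. Equilibrium: 28695 - 8p = 6p - 18905, so 47600 = 14p and p* = 3400, q* = 1495.
The ceiling of 3280 is below the equilibrium price 3400, so it binds.
At p = 3280: qd = 28695 - 8·3280 = 2455 and qs = 6·3280 - 18905 = 775.
Shortage = qd - qs = 2455 - 775 = 1680.

1680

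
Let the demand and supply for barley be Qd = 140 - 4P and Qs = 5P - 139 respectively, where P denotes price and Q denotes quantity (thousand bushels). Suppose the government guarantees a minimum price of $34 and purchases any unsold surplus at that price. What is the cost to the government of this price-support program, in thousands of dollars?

Setting quantity demanded equal to quantity supplied, 140 - 4P = 5P - 139, gives P* = 31 and Q* = 16.
Because the floor (34) lies above the market-clearing price, it is binding.
At P = 34: Qd = 140 - 4·34 = 4 and Qs = 5·34 - 139 = 31.
Surplus = Qs - Qd = 27.
Government expenditure = surplus × support price = 27 × 34 = 918.

918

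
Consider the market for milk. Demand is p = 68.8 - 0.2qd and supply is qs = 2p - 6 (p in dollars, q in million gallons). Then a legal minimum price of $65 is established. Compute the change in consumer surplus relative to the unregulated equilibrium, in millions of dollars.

Rearranging demand gives qd = 344 - 5p. Equilibrium: 344 - 5p = 2p - 6, so 350 = 7p and p* = 50, q* = 94.
Because the floor (65) lies above the market-clearing price, it is binding.
At p = 65: qd = 344 - 5·65 = 19 and qs = 2·65 - 6 = 124.
Consumer surplus without the control is ½ · (68.8 - 50) · 94 = 883.6.
With the floor, consumers buy 19 units at 65, so CS = ½ · (68.8 - 65) · 19 = 36.1.
Change in consumer surplus = 36.1 - 883.6 = -847.5.

-847.5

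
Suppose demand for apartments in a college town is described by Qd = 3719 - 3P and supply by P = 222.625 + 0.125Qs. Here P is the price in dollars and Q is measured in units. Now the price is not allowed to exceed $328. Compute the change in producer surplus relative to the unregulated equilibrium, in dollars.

Rearranging supply gives Qs = 8P - 1781. Setting quantity demanded equal to quantity supplied, 3719 - 3P = 8P - 1781, gives P* = 500 and Q* = 2219.
The ceiling of 328 is below the equilibrium price 500, so it binds.
At P = 328: Qd = 3719 - 3·328 = 2735 and Qs = 8·328 - 1781 = 843.
Producer surplus without the control is ½ · (500 - 222.625) · 2219 = 307747.5625.
With the ceiling, producers sell 843 units at 328, so PS = ½ · (328 - 222.625) · 843 = 44415.5625.
Change in producer surplus = 44415.5625 - 307747.5625 = -263332.

-263332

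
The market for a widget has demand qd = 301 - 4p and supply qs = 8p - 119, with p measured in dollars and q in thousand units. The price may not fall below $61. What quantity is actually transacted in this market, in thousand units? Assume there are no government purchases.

57

Equilibrium: 301 - 4p = 8p - 119, so 420 = 12p and p* = 35, q* = 161.
Since 61 > 35, the floor is binding.
At p = 61: qd = 301 - 4·61 = 57 and qs = 8·61 - 119 = 369.
The quantity actually transacted is the short side, demand: 57.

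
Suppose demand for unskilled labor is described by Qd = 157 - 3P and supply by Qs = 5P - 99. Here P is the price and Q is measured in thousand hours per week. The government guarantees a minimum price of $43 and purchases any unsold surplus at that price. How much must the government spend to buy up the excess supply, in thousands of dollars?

Equilibrium: 157 - 3P = 5P - 99, so 256 = 8P and P* = 32, Q* = 61.
The floor of 43 is above the equilibrium price 32, so it binds.
At P = 43: Qd = 157 - 3·43 = 28 and Qs = 5·43 - 99 = 116.
Surplus = Qs - Qd = 88.
Government expenditure = surplus × support price = 88 × 43 = 3784.

3784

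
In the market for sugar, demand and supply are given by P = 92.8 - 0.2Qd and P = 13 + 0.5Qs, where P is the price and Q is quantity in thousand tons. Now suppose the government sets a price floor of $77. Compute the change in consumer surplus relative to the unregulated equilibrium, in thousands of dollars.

-675.5

Rearranging demand gives Qd = 464 - 5P; rearranging supply gives Qs = 2P - 26. Without the control the market clears where 464 - 5P = 2P - 26, i.e. P* = 70 and Q* = 114.
The floor of 77 is above the equilibrium price 70, so it binds.
At P = 77: Qd = 464 - 5·77 = 79 and Qs = 2·77 - 26 = 128.
Consumer surplus without the control is ½ · (92.8 - 70) · 114 = 1299.6.
With the floor, consumers buy 79 units at 77, so CS = ½ · (92.8 - 77) · 79 = 624.1.
Change in consumer surplus = 624.1 - 1299.6 = -675.5.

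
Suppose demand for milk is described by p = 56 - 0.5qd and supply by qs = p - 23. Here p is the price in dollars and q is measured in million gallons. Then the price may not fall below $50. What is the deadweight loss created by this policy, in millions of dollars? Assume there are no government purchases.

Rearranging demand gives qd = 112 - 2p. In a free market, 112 - 2p = p - 23 gives the equilibrium p* = 45, q* = 22.
Because the floor (50) lies above the market-clearing price, it is binding.
At p = 50: qd = 112 - 2·50 = 12 and qs = 50 - 23 = 27.
Quantity traded falls to 12. At q = 12 the demand price is (112 - 12)/2 = 50 and the supply price is 23 + 12 = 35.
Deadweight loss = ½ · (50 - 35) · (22 - 12) = ½ · 15 · 10 = 75.

75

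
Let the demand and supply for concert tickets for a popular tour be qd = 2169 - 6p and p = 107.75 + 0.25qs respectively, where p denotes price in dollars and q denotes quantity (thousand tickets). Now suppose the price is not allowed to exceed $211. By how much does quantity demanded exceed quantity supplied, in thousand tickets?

Rearranging supply gives qs = 4p - 431. In a free market, 2169 - 6p = 4p - 431 gives the equilibrium p* = 260, q* = 609.
Since 211 < 260, the ceiling is binding.
At p = 211: qd = 2169 - 6·211 = 903 and qs = 4·211 - 431 = 413.
Shortage = qd - qs = 903 - 413 = 490.

490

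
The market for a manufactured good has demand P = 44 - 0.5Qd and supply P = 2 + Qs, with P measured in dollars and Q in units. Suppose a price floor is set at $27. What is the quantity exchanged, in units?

28

Rearranging demand gives Qd = 88 - 2P; rearranging supply gives Qs = P - 2. In a free market, 88 - 2P = P - 2 gives the equilibrium P* = 30, Q* = 28.
The floor of 27 is below the equilibrium price 30, so it is not binding; the market clears at P* = 30, Q* = 28.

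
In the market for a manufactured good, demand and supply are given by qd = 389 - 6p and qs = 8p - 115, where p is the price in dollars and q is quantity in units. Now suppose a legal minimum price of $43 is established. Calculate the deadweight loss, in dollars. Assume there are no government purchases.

Equilibrium: 389 - 6p = 8p - 115, so 504 = 14p and p* = 36, q* = 173.
Because the floor (43) lies above the market-clearing price, it is binding.
At p = 43: qd = 389 - 6·43 = 131 and qs = 8·43 - 115 = 229.
Quantity traded falls to 131. At q = 131 the demand price is (389 - 131)/6 = 43 and the supply price is (115 + 131)/8 = 30.75.
Deadweight loss = ½ · (43 - 30.75) · (173 - 131) = ½ · 12.25 · 42 = 257.25.

257.25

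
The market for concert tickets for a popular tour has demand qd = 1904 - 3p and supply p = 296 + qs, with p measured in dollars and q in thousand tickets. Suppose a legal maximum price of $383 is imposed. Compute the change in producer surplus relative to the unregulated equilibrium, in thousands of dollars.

Rearranging supply gives qs = p - 296. Equilibrium: 1904 - 3p = p - 296, so 2200 = 4p and p* = 550, q* = 254.
Because the ceiling (383) lies below the market-clearing price, it is binding.
At p = 383: qd = 1904 - 3·383 = 755 and qs = 383 - 296 = 87.
Producer surplus without the control is ½ · (550 - 296) · 254 = 32258.
With the ceiling, producers sell 87 units at 383, so PS = ½ · (383 - 296) · 87 = 3784.5.
Change in producer surplus = 3784.5 - 32258 = -28473.5.

-28473.5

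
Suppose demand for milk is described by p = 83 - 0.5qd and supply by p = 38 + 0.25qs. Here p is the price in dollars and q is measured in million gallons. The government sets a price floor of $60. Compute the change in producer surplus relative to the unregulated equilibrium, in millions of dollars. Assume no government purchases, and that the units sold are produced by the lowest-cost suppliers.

Rearranging demand gives qd = 166 - 2p; rearranging supply gives qs = 4p - 152. Without the control the market clears where 166 - 2p = 4p - 152, i.e. p* = 53 and q* = 60.
The floor of 60 is above the equilibrium price 53, so it binds.
At p = 60: qd = 166 - 2·60 = 46 and qs = 4·60 - 152 = 88.
Producer surplus without the control is ½ · (53 - 38) · 60 = 450.
With the floor, 46 units are sold at 60. The supply price at q = 46 is 49.5, so PS = ½ · [(60 - 38) + (60 - 49.5)] · 46 = 747.5.
Change in producer surplus = 747.5 - 450 = 297.5.

297.5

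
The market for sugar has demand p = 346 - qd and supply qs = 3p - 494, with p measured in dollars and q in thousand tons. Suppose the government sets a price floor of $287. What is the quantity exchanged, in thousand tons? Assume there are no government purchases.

59

Rearranging demand gives qd = 346 - p. In a free market, 346 - p = 3p - 494 gives the equilibrium p* = 210, q* = 136.
Since 287 > 210, the floor is binding.
At p = 287: qd = 346 - 287 = 59 and qs = 3·287 - 494 = 367.
The quantity actually transacted is the short side, demand: 59.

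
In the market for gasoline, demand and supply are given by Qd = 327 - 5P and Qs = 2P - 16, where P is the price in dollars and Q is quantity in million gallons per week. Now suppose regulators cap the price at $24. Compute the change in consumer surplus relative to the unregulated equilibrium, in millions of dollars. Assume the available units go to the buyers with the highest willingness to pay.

550

Without the control the market clears where 327 - 5P = 2P - 16, i.e. P* = 49 and Q* = 82.
Because the ceiling (24) lies below the market-clearing price, it is binding.
At P = 24: Qd = 327 - 5·24 = 207 and Qs = 2·24 - 16 = 32.
Consumer surplus without the control is ½ · (65.4 - 49) · 82 = 672.4.
With the ceiling, 32 units are sold at 24 (assume they go to the highest-value buyers). The demand price at Q = 32 is 59, so CS = ½ · [(65.4 - 24) + (59 - 24)] · 32 = 1222.4.
Change in consumer surplus = 1222.4 - 672.4 = 550.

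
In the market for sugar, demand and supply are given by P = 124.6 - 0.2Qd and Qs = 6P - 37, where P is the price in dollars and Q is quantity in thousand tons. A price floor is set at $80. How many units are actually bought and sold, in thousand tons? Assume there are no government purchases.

Rearranging demand gives Qd = 623 - 5P. Without the control the market clears where 623 - 5P = 6P - 37, i.e. P* = 60 and Q* = 323.
The floor of 80 is above the equilibrium price 60, so it binds.
At P = 80: Qd = 623 - 5·80 = 223 and Qs = 6·80 - 37 = 443.
The quantity actually transacted is the short side, demand: 223.

223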